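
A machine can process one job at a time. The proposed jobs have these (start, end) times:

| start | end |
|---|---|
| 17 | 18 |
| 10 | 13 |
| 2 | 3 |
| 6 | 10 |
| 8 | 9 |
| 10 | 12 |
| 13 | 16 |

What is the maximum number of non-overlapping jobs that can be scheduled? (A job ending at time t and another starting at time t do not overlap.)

By end time: (2,3), (8,9), (6,10), (10,12), (10,13), (13,16), (17,18).
Pick (2,3); next start ≥ 3 → (8,9); next start ≥ 9 → (10,12); next start ≥ 12 → (13,16); next start ≥ 16 → (17,18).
Selected 5 jobs.

5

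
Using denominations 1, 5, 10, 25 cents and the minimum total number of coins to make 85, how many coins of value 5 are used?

Greedy: take as many of the largest coin as possible, then repeat with the remainder.
85 = 3×25 + 1×10
Count of 5: 0

0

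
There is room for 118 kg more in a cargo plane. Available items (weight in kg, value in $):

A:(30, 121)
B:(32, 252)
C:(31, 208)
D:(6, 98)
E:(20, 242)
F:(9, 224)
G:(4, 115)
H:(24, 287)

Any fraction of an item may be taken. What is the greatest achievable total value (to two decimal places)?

Greedy by value/weight ratio, highest first.
Order: G (115/4=28.75) > F (224/9=24.89) > D (98/6=16.33) > E (242/20=12.10) > H (287/24=11.96) > B (252/32=7.88) > C (208/31=6.71) > A (121/30=4.03)
Fill: take G (4 @ 115) → take F (9 @ 224) → take D (6 @ 98) → take E (20 @ 242) → take H (24 @ 287) → take B (32 @ 252) → take 23/31 of C → 154.32; 118/118 used.
Total value = 1372.32

1372.32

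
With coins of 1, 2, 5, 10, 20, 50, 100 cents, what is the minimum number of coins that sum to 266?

6

Greedy: take as many of the largest coin as possible, then repeat with the remainder.
266 = 2×100 + 1×50 + 1×10 + 1×5 + 1×1
Total coins = 2 + 1 + 1 + 1 + 1 = 6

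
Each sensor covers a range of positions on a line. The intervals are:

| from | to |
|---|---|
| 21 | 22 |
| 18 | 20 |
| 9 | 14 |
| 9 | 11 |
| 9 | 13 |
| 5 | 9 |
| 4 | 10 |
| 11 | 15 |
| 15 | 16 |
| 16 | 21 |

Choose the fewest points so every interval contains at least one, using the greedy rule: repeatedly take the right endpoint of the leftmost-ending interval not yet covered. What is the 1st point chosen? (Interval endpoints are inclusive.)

Process intervals by earliest right end; each time one isn't hit yet, stab at its right endpoint.
Sorted: [5,9] [4,10] [9,11] [9,13] [9,14] [11,15] [15,16] [18,20] [16,21] [21,22]
{[5,9],[4,10],[9,11],[9,13],[9,14]} hit by 9; {[11,15],[15,16]} hit by 15; {[18,20],[16,21]} hit by 20; {[21,22]} hit by 22.
Points: 9, 15, 20, 22 (4 total).

9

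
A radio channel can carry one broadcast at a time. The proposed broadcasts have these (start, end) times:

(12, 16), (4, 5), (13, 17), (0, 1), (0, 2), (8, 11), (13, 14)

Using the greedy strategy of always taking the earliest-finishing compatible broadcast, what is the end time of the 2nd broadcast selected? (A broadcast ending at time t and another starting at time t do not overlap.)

5

Greedy by earliest finish: after sorting by end time, pick each interval compatible with the last pick.
By end time: (0,1), (0,2), (4,5), (8,11), (13,14), (12,16), (13,17).
Pick (0,1); next start ≥ 1 → (4,5); next start ≥ 5 → (8,11); next start ≥ 11 → (13,14).
Selected: (0,1) (4,5) (8,11) (13,14)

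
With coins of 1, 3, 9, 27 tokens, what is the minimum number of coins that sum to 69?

5

69 − 2×27→15 − 1×9→6 − 2×3→0
Total coins = 2 + 1 + 2 = 5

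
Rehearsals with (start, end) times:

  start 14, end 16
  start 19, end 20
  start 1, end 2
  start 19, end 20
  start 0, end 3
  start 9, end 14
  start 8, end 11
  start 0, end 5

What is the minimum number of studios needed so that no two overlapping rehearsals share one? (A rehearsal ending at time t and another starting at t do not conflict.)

The answer is the maximum number of intervals overlapping at any instant.
starts: [0, 0, 1, 8, 9, 14, 19, 19]
ends:   [2, 3, 5, 11, 14, 16, 20, 20]
s0→1 s0→2 s1→3  — peak 3.

3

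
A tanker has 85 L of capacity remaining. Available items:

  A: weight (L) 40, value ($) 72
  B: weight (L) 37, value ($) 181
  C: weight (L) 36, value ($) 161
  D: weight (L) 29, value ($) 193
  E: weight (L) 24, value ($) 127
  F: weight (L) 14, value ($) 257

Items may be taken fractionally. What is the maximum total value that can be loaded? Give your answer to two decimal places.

Ratios (sorted): F 18.36, D 6.66, E 5.29, B 4.89, C 4.47, A 1.80
take F (14 @ 257); take D (29 @ 193); take E (24 @ 127); take 18/37 of B → 88.05. Capacity used 85/85.
Total value = 665.05

665.05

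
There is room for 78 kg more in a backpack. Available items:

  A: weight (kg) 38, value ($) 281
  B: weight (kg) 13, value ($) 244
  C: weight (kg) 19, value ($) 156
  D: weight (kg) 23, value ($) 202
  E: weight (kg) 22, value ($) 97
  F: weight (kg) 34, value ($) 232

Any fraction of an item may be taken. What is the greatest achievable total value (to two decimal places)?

772.08

Sort by value per unit weight and fill in that order.
Order: B (244/13=18.77) > D (202/23=8.78) > C (156/19=8.21) > A (281/38=7.39) > F (232/34=6.82) > E (97/22=4.41)
Fill: take B (13 @ 244) → take D (23 @ 202) → take C (19 @ 156) → take 23/38 of A → 170.08; 78/78 used.
Total value = 772.08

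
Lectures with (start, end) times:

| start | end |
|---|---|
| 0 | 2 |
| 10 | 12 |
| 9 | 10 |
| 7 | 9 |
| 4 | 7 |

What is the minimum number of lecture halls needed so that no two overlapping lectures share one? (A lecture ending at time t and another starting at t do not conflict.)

1

The answer is the maximum number of intervals overlapping at any instant.
starts: [0, 4, 7, 9, 10]
ends:   [2, 7, 9, 10, 12]
s0→1  — peak 1.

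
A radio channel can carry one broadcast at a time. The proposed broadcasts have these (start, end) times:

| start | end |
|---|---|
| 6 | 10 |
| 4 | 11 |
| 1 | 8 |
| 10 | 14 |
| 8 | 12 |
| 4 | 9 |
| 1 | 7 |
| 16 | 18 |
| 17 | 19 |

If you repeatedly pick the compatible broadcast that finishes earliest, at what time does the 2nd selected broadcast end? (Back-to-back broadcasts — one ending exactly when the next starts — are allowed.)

Sort by end time and greedily take each interval whose start is ≥ the last chosen end.
Sorted by end: (1,7)  (1,8)  (4,9)  (6,10)  (4,11)  (8,12)  (10,14)  (16,18)  (17,19)
take (1,7); skip (1,8); skip (6,10); skip (4,11); take (8,12); take (16,18).
Selected: (1,7) (8,12) (16,18)

12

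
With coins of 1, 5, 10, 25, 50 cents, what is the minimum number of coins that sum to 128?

Greedy: take as many of the largest coin as possible, then repeat with the remainder.
128 = 2×50 + 1×25 + 3×1
Total coins = 2 + 1 + 3 = 6

6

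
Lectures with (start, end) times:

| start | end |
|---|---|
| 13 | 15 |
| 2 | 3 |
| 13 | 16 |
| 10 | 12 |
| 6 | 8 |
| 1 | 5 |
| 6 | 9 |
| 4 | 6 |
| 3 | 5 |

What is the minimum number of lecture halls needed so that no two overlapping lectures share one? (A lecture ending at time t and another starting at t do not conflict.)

The answer is the maximum number of intervals overlapping at any instant.
starts: [1, 2, 3, 4, 6, 6, 10, 13, 13]
ends:   [3, 5, 5, 6, 8, 9, 12, 15, 16]
s1→1 s2→2 e3→1 s3→2 s4→3  — peak 3.

3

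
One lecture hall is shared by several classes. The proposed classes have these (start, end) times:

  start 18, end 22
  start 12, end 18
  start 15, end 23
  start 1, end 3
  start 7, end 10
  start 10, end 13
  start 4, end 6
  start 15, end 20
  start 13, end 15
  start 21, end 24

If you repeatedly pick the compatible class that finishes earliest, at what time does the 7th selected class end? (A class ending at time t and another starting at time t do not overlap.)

Order by finish time; keep every interval that doesn't clash with the previous kept one.
By end time: (1,3), (4,6), (7,10), (10,13), (13,15), (12,18), (15,20), (18,22), (15,23), (21,24).
Pick (1,3); next start ≥ 3 → (4,6); next start ≥ 6 → (7,10); next start ≥ 10 → (10,13); next start ≥ 13 → (13,15); next start ≥ 15 → (15,20); next start ≥ 20 → (21,24).
Selected: (1,3) (4,6) (7,10) (10,13) (13,15) (15,20) (21,24)

24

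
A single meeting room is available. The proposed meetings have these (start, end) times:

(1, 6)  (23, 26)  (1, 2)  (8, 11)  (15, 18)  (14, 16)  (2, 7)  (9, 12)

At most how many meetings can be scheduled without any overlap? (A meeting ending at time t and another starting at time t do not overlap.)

5

Sorted by end: (1,2)  (1,6)  (2,7)  (8,11)  (9,12)  (14,16)  (15,18)  (23,26)
take (1,2); skip (1,6); take (2,7); take (8,11); take (14,16); take (23,26).
Selected 5 meetings.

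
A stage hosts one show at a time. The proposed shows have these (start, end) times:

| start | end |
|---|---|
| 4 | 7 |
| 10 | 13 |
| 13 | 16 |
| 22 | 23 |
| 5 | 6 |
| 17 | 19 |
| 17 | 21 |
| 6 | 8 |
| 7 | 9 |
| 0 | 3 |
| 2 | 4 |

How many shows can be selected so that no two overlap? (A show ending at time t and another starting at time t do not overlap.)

Sort by end time and greedily take each interval whose start is ≥ the last chosen end.
By end time: (0,3), (2,4), (5,6), (4,7), (6,8), (7,9), (10,13), (13,16), (17,19), (17,21), (22,23).
Pick (0,3); next start ≥ 3 → (5,6); next start ≥ 6 → (6,8); next start ≥ 8 → (10,13); next start ≥ 13 → (13,16); next start ≥ 16 → (17,19); next start ≥ 19 → (22,23).
Selected 7 shows.

7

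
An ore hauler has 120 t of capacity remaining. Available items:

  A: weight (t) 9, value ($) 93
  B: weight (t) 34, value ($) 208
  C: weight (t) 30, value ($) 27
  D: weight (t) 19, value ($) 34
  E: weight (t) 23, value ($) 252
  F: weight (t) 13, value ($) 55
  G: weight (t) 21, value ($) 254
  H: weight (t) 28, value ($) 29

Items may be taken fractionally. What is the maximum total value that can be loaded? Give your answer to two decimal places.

Sort by value per unit weight and fill in that order.
Order: G (254/21=12.10) > E (252/23=10.96) > A (93/9=10.33) > B (208/34=6.12) > F (55/13=4.23) > D (34/19=1.79) > H (29/28=1.04) > C (27/30=0.90)
Fill: take G (21 @ 254) → take E (23 @ 252) → take A (9 @ 93) → take B (34 @ 208) → take F (13 @ 55) → take D (19 @ 34) → take 1/28 of H → 1.04; 120/120 used.
Total value = 897.04

897.04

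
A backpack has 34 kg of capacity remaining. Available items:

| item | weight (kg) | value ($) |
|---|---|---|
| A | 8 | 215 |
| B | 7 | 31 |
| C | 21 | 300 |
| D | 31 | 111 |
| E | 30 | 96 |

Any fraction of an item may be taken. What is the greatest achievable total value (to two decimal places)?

Greedy by value/weight ratio, highest first.
Ratios (sorted): A 26.88, C 14.29, B 4.43, D 3.58, E 3.20
take A (8 @ 215); take C (21 @ 300); take 5/7 of B → 22.14. Capacity used 34/34.
Total value = 537.14

537.14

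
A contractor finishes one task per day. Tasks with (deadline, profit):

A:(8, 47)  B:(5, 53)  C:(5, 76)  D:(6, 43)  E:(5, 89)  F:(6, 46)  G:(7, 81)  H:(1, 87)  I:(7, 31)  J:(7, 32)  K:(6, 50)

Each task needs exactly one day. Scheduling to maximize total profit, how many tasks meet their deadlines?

8

Sort by profit descending; place each in the latest free slot ≤ its deadline.
Profit order: E=89 H=87 G=81 C=76 B=53 K=50 A=47 F=46 D=43 J=32 I=31
Assign: E→slot 5, H→slot 1, G→slot 7, C→slot 4, B→slot 3, K→slot 6, A→slot 8, F→slot 2, D skipped, J skipped, I skipped.
Slots: [1:H] [2:F] [3:B] [4:C] [5:E] [6:K] [7:G] [8:A]
8 of 11 scheduled.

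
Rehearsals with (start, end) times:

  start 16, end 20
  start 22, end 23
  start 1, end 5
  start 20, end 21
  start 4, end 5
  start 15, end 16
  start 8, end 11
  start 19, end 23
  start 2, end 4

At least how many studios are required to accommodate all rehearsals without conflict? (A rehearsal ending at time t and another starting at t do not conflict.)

Count concurrent intervals with a sweep; the peak is the room count.
starts: [1, 2, 4, 8, 15, 16, 19, 20, 22]
ends:   [4, 5, 5, 11, 16, 20, 21, 23, 23]
s1→1 s2→2  — peak 2.

2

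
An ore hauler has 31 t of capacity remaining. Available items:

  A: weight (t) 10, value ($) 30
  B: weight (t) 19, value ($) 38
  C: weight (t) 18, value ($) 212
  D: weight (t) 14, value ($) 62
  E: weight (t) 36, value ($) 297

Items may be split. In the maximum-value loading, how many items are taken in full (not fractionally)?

1

Greedy by value/weight ratio, highest first.
Ratios (sorted): C 11.78, E 8.25, D 4.43, A 3.00, B 2.00
take C (18 @ 212); take 13/36 of E → 107.25. Capacity used 31/31.
1 item(s) taken whole; one partial (take 13/36 of E).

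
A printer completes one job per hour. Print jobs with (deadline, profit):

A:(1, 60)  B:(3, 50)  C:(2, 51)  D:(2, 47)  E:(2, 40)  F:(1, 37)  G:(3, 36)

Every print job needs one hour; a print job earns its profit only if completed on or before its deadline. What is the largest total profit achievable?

161

Profit order: A=60 C=51 B=50 D=47 E=40 F=37 G=36
Assign: A→slot 1, C→slot 2, B→slot 3, D skipped, E skipped, F skipped, G skipped.
Slots: [1:A] [2:C] [3:B]
Profit = 60 + 51 + 50 = 161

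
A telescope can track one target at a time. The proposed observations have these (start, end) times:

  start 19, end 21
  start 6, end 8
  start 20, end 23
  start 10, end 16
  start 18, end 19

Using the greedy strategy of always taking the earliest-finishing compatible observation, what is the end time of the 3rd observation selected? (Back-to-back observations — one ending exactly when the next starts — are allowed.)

19

By end time: (6,8), (10,16), (18,19), (19,21), (20,23).
Pick (6,8); next start ≥ 8 → (10,16); next start ≥ 16 → (18,19); next start ≥ 19 → (19,21).
Selected: (6,8) (10,16) (18,19) (19,21)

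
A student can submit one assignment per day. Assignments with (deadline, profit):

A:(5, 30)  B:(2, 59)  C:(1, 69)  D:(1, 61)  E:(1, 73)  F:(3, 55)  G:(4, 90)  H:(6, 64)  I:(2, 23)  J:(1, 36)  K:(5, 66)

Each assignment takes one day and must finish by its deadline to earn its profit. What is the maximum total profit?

Profit order: G=90 E=73 C=69 K=66 H=64 D=61 B=59 F=55 J=36 A=30 I=23
Assign: G→slot 4, E→slot 1, C skipped, K→slot 5, H→slot 6, D skipped, B→slot 2, F→slot 3, J skipped, A skipped, I skipped.
Slots: [1:E] [2:B] [3:F] [4:G] [5:K] [6:H]
Profit = 73 + 59 + 55 + 90 + 66 + 64 = 407

407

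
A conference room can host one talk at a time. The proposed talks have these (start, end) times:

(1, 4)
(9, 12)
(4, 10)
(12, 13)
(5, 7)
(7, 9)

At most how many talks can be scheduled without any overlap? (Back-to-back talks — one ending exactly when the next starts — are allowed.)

By end time: (1,4), (5,7), (7,9), (4,10), (9,12), (12,13).
Pick (1,4); next start ≥ 4 → (5,7); next start ≥ 7 → (7,9); next start ≥ 9 → (9,12); next start ≥ 12 → (12,13).
Selected 5 talks.

5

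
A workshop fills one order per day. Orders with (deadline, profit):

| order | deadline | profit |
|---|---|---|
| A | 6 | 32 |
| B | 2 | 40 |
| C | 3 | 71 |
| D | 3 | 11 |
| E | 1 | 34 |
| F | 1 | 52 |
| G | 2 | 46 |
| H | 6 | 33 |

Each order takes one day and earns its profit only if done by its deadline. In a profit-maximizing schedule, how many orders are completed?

5

Take jobs in profit order; each goes to the latest open slot no later than its deadline.
Profit order: C=71 F=52 G=46 B=40 E=34 H=33 A=32 D=11
Assign: C→slot 3, F→slot 1, G→slot 2, B skipped, E skipped, H→slot 6, A→slot 5, D skipped.
Slots: [1:F] [2:G] [3:C] [5:A] [6:H]
5 of 8 scheduled.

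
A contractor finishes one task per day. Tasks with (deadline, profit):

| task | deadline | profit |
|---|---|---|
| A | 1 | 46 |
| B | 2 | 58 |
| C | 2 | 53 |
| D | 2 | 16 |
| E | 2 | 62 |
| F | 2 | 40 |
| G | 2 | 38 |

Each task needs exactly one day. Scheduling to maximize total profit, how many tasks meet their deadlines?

Sort by profit descending; place each in the latest free slot ≤ its deadline.
By profit: E(d2,62), B(d2,58), C(d2,53), A(d1,46), F(d2,40), G(d2,38), D(d2,16)
E→slot 2; B→slot 1; C skipped; A skipped; F skipped; G skipped; D skipped.
2 of 7 scheduled.

2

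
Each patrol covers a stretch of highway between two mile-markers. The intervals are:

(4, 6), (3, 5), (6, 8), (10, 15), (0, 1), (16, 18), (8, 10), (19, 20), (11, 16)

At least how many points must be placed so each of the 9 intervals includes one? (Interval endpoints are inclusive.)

6

Sorted: [0,1] [3,5] [4,6] [6,8] [8,10] [10,15] [11,16] [16,18] [19,20]
{[0,1]} hit by 1; {[3,5],[4,6]} hit by 5; {[6,8],[8,10]} hit by 8; {[10,15],[11,16]} hit by 15; {[16,18]} hit by 18; {[19,20]} hit by 20.
Points: 1, 5, 8, 15, 18, 20 (6 total).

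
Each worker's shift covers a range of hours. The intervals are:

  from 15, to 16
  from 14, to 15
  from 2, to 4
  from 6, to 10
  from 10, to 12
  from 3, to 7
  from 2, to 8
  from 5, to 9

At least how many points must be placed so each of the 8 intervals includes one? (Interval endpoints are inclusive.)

Sorted: [2,4] [3,7] [2,8] [5,9] [6,10] [10,12] [14,15] [15,16]
{[2,4],[3,7],[2,8]} hit by 4; {[5,9],[6,10]} hit by 9; {[10,12]} hit by 12; {[14,15],[15,16]} hit by 15.
Points: 4, 9, 12, 15 (4 total).

4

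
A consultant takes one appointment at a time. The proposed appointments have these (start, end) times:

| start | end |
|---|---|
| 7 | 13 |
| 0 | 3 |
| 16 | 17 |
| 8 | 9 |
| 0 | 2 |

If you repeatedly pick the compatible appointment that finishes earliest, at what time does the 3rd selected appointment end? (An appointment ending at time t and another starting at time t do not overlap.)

By end time: (0,2), (0,3), (8,9), (7,13), (16,17).
Pick (0,2); next start ≥ 2 → (8,9); next start ≥ 9 → (16,17).
Selected: (0,2) (8,9) (16,17)

17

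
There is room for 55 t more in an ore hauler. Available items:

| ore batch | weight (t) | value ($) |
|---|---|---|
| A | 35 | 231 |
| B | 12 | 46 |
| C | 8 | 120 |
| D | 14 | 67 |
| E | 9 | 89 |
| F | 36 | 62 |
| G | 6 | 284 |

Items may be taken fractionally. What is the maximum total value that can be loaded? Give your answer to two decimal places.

704.20

Greedy by value/weight ratio, highest first.
Ratios (sorted): G 47.33, C 15.00, E 9.89, A 6.60, D 4.79, B 3.83, F 1.72
take G (6 @ 284); take C (8 @ 120); take E (9 @ 89); take 32/35 of A → 211.20. Capacity used 55/55.
Total value = 704.20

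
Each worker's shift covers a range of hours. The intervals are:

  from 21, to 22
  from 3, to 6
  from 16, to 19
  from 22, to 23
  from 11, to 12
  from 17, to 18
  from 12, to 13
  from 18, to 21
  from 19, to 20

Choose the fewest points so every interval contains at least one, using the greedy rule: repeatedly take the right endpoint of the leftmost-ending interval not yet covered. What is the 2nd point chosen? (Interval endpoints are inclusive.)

12

By right end: [3,6]  [11,12]  [12,13]  [17,18]  [16,19]  [19,20]  [18,21]  [21,22]  [22,23]
[3,6] uncovered → point at 6; [11,12] uncovered → point at 12; [17,18] uncovered → point at 18; [19,20] uncovered → point at 20; [21,22] uncovered → point at 22.
Points: 6, 12, 18, 20, 22 (5 total).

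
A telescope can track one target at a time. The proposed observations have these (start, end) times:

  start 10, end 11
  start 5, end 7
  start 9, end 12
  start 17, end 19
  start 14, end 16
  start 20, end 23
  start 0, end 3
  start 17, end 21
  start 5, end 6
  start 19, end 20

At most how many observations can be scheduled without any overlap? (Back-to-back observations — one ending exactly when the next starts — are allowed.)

Sorted by end: (0,3)  (5,6)  (5,7)  (10,11)  (9,12)  (14,16)  (17,19)  (19,20)  (17,21)  (20,23)
take (0,3); take (5,6); take (10,11); take (14,16); take (17,19); take (19,20); skip (17,21); take (20,23).
Selected 7 observations.

7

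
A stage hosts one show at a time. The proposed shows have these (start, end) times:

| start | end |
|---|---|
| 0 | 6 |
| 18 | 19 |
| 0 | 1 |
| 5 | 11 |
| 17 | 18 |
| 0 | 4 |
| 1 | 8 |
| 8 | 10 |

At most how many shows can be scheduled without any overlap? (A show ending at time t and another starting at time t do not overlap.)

Sorted by end: (0,1)  (0,4)  (0,6)  (1,8)  (8,10)  (5,11)  (17,18)  (18,19)
take (0,1); skip (0,6); take (1,8); take (8,10); take (17,18); take (18,19).
Selected 5 shows.

5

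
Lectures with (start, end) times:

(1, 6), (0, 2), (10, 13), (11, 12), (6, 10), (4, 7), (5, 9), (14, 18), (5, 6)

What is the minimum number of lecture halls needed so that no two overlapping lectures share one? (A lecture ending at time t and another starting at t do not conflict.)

4

The answer is the maximum number of intervals overlapping at any instant.
starts: [0, 1, 4, 5, 5, 6, 10, 11, 14]
ends:   [2, 6, 6, 7, 9, 10, 12, 13, 18]
s0→1 s1→2 e2→1 s4→2 s5→3 s5→4  — peak 4.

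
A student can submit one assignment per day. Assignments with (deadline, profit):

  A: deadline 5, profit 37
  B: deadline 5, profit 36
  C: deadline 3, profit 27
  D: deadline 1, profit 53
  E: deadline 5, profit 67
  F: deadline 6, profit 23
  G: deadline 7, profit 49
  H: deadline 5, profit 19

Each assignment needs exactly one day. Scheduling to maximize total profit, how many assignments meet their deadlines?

Take jobs in profit order; each goes to the latest open slot no later than its deadline.
By profit: E(d5,67), D(d1,53), G(d7,49), A(d5,37), B(d5,36), C(d3,27), F(d6,23), H(d5,19)
E→slot 5; D→slot 1; G→slot 7; A→slot 4; B→slot 3; C→slot 2; F→slot 6; H skipped.
7 of 8 scheduled.

7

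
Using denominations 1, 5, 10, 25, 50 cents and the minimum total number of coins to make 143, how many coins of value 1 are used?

143 − 2×50→43 − 1×25→18 − 1×10→8 − 1×5→3 − 3×1→0
Count of 1: 3

3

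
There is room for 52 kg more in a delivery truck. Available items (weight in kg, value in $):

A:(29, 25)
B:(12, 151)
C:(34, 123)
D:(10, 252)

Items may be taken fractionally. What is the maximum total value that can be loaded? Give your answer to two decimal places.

511.53

Order: D (252/10=25.20) > B (151/12=12.58) > C (123/34=3.62) > A (25/29=0.86)
Fill: take D (10 @ 252) → take B (12 @ 151) → take 30/34 of C → 108.53; 52/52 used.
Total value = 511.53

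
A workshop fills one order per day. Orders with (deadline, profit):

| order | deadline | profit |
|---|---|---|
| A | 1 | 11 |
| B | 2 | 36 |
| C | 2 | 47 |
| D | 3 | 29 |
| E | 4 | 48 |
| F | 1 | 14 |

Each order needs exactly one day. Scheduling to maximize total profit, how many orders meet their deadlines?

4

Take jobs in profit order; each goes to the latest open slot no later than its deadline.
By profit: E(d4,48), C(d2,47), B(d2,36), D(d3,29), F(d1,14), A(d1,11)
E→slot 4; C→slot 2; B→slot 1; D→slot 3; F skipped; A skipped.
4 of 6 scheduled.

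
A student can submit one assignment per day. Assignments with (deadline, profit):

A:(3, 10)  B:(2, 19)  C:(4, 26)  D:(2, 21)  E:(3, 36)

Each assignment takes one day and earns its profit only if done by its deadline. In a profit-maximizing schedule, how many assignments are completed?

4

Profit order: E=36 C=26 D=21 B=19 A=10
Assign: E→slot 3, C→slot 4, D→slot 2, B→slot 1, A skipped.
Slots: [1:B] [2:D] [3:E] [4:C]
4 of 5 scheduled.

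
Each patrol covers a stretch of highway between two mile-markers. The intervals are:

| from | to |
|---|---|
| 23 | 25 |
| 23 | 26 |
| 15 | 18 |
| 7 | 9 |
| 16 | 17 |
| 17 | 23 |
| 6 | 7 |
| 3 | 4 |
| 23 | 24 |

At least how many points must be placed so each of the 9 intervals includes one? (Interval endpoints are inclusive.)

Sort by right endpoint; whenever an interval is uncovered, place a point at its right end.
Sorted: [3,4] [6,7] [7,9] [16,17] [15,18] [17,23] [23,24] [23,25] [23,26]
{[3,4]} hit by 4; {[6,7],[7,9]} hit by 7; {[16,17],[15,18],[17,23]} hit by 17; {[23,24],[23,25],[23,26]} hit by 24.
Points: 4, 7, 17, 24 (4 total).

4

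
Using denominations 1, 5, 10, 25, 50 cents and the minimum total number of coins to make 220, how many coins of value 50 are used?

4

Greedy: take as many of the largest coin as possible, then repeat with the remainder.
220 = 4×50 + 2×10
Count of 50: 4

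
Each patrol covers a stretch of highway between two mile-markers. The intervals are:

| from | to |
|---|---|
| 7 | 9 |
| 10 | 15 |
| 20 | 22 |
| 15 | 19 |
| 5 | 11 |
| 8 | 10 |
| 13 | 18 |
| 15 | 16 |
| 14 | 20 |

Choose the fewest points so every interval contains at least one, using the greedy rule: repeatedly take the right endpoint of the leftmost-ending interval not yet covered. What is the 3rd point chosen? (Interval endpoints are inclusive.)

22

Sorted: [7,9] [8,10] [5,11] [10,15] [15,16] [13,18] [15,19] [14,20] [20,22]
{[7,9],[8,10],[5,11]} hit by 9; {[10,15],[15,16],[13,18],[15,19],[14,20]} hit by 15; {[20,22]} hit by 22.
Points: 9, 15, 22 (3 total).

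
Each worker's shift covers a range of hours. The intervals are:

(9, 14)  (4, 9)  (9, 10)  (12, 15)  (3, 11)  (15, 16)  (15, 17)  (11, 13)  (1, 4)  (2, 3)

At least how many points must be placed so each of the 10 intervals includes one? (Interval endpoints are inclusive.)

Sort by right endpoint; whenever an interval is uncovered, place a point at its right end.
Sorted: [2,3] [1,4] [4,9] [9,10] [3,11] [11,13] [9,14] [12,15] [15,16] [15,17]
{[2,3],[1,4]} hit by 3; {[4,9],[9,10],[3,11]} hit by 9; {[11,13],[9,14],[12,15]} hit by 13; {[15,16],[15,17]} hit by 16.
Points: 3, 9, 13, 16 (4 total).

4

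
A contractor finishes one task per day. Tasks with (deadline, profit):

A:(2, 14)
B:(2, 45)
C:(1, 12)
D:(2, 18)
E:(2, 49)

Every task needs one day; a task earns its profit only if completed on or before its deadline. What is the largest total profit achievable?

Sort by profit descending; place each in the latest free slot ≤ its deadline.
Profit order: E=49 B=45 D=18 A=14 C=12
Assign: E→slot 2, B→slot 1, D skipped, A skipped, C skipped.
Slots: [1:B] [2:E]
Profit = 45 + 49 = 94

94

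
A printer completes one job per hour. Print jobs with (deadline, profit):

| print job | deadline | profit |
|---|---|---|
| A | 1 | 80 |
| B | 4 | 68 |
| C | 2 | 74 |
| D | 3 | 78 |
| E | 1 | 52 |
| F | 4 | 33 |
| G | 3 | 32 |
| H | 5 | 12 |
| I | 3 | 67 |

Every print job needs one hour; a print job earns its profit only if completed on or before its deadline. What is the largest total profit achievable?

By profit: A(d1,80), D(d3,78), C(d2,74), B(d4,68), I(d3,67), E(d1,52), F(d4,33), G(d3,32), H(d5,12)
A→slot 1; D→slot 3; C→slot 2; B→slot 4; I skipped; E skipped; F skipped; G skipped; H→slot 5.
Profit = 80 + 74 + 78 + 68 + 12 = 312

312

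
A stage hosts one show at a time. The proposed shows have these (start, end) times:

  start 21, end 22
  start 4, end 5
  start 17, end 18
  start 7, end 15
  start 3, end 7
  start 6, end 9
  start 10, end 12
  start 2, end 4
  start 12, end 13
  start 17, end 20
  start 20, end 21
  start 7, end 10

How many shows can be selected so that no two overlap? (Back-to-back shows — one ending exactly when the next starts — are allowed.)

Greedy by earliest finish: after sorting by end time, pick each interval compatible with the last pick.
Sorted by end: (2,4)  (4,5)  (3,7)  (6,9)  (7,10)  (10,12)  (12,13)  (7,15)  (17,18)  (17,20)  (20,21)  (21,22)
take (2,4); take (4,5); take (6,9); take (10,12); take (12,13); skip (7,15); take (17,18); skip (17,20); take (20,21); take (21,22).
Selected 8 shows.

8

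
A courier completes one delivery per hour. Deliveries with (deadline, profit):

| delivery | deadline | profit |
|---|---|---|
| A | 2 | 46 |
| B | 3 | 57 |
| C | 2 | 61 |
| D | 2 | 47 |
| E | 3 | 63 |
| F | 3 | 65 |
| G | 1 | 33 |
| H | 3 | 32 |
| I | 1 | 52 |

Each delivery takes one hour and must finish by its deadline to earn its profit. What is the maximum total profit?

Take jobs in profit order; each goes to the latest open slot no later than its deadline.
Profit order: F=65 E=63 C=61 B=57 I=52 D=47 A=46 G=33 H=32
Assign: F→slot 3, E→slot 2, C→slot 1, B skipped, I skipped, D skipped, A skipped, G skipped, H skipped.
Slots: [1:C] [2:E] [3:F]
Profit = 61 + 63 + 65 = 189

189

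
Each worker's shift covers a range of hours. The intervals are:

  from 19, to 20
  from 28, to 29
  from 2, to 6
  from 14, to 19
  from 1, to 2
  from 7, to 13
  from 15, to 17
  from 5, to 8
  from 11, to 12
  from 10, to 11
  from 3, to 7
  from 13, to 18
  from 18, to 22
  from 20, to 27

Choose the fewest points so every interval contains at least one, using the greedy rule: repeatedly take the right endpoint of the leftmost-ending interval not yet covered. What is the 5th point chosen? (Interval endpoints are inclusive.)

Sorted: [1,2] [2,6] [3,7] [5,8] [10,11] [11,12] [7,13] [15,17] [13,18] [14,19] [19,20] [18,22] [20,27] [28,29]
{[1,2],[2,6]} hit by 2; {[3,7],[5,8]} hit by 7; {[10,11],[11,12],[7,13]} hit by 11; {[15,17],[13,18],[14,19]} hit by 17; {[19,20],[18,22],[20,27]} hit by 20; {[28,29]} hit by 29.
Points: 2, 7, 11, 17, 20, 29 (6 total).

20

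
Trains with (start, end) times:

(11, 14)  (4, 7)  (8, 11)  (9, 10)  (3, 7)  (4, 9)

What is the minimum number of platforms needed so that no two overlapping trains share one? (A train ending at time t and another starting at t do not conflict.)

Events (time:±→running): 3:+→1 4:+→2 4:+→3 … peak 3.

3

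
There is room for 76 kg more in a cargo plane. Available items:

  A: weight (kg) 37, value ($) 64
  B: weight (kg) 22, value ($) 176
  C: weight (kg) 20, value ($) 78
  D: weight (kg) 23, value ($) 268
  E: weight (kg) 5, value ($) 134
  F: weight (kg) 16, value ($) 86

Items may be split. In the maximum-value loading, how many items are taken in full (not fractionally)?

4

Ratios (sorted): E 26.80, D 11.65, B 8.00, F 5.38, C 3.90, A 1.73
take E (5 @ 134); take D (23 @ 268); take B (22 @ 176); take F (16 @ 86); take 10/20 of C → 39.00. Capacity used 76/76.
4 item(s) taken whole; one partial (take 10/20 of C).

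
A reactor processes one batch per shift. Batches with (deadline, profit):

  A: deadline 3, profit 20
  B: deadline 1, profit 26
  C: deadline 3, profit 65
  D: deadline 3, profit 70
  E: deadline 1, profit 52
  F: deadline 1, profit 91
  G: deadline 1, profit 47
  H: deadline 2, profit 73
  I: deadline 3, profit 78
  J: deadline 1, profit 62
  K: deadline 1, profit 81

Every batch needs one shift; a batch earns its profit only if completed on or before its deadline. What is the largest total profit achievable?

Sort by profit descending; place each in the latest free slot ≤ its deadline.
By profit: F(d1,91), K(d1,81), I(d3,78), H(d2,73), D(d3,70), C(d3,65), J(d1,62), E(d1,52), G(d1,47), B(d1,26), A(d3,20)
F→slot 1; K skipped; I→slot 3; H→slot 2; D skipped; C skipped; J skipped; E skipped; G skipped; B skipped; A skipped.
Profit = 91 + 73 + 78 = 242

242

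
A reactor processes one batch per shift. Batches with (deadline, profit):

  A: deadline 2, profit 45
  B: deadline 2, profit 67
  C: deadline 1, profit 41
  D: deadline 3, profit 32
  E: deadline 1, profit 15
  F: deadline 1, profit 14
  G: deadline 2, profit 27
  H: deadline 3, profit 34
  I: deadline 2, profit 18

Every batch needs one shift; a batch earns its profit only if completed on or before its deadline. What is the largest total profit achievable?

146

Sort by profit descending; place each in the latest free slot ≤ its deadline.
By profit: B(d2,67), A(d2,45), C(d1,41), H(d3,34), D(d3,32), G(d2,27), I(d2,18), E(d1,15), F(d1,14)
B→slot 2; A→slot 1; C skipped; H→slot 3; D skipped; G skipped; I skipped; E skipped; F skipped.
Profit = 45 + 67 + 34 = 146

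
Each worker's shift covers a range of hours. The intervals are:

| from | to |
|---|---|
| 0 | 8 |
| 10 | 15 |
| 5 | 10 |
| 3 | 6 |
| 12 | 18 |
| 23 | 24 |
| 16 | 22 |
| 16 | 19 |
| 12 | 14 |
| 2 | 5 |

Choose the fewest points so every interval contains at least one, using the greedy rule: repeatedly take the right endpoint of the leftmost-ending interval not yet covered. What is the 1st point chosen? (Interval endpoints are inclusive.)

5

Sorted: [2,5] [3,6] [0,8] [5,10] [12,14] [10,15] [12,18] [16,19] [16,22] [23,24]
{[2,5],[3,6],[0,8],[5,10]} hit by 5; {[12,14],[10,15],[12,18]} hit by 14; {[16,19],[16,22]} hit by 19; {[23,24]} hit by 24.
Points: 5, 14, 19, 24 (4 total).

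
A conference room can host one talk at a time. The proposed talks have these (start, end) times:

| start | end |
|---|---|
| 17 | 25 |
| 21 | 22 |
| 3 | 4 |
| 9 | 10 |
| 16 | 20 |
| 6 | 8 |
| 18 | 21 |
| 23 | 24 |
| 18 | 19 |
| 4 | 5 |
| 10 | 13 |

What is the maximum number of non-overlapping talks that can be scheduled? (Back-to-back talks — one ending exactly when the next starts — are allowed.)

8

Greedy by earliest finish: after sorting by end time, pick each interval compatible with the last pick.
Sorted by end: (3,4)  (4,5)  (6,8)  (9,10)  (10,13)  (18,19)  (16,20)  (18,21)  (21,22)  (23,24)  (17,25)
take (3,4); take (4,5); take (6,8); take (9,10); take (10,13); take (18,19); take (21,22); take (23,24).
Selected 8 talks.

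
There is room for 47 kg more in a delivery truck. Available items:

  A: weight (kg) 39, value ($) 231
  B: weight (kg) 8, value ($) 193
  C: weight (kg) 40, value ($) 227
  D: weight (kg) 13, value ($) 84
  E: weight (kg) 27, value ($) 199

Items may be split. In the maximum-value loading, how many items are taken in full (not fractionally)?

Sort by value per unit weight and fill in that order.
Order: B (193/8=24.12) > E (199/27=7.37) > D (84/13=6.46) > A (231/39=5.92) > C (227/40=5.67)
Fill: take B (8 @ 193) → take E (27 @ 199) → take 12/13 of D → 77.54; 47/47 used.
2 item(s) taken whole; one partial (take 12/13 of D).

2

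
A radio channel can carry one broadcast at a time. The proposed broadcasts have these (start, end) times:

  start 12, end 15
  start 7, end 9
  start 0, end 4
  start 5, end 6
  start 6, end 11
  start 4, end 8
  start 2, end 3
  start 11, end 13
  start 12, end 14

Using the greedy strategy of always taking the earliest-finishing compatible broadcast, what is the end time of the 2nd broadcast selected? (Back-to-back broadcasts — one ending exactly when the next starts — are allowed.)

6

Order by finish time; keep every interval that doesn't clash with the previous kept one.
Sorted by end: (2,3)  (0,4)  (5,6)  (4,8)  (7,9)  (6,11)  (11,13)  (12,14)  (12,15)
take (2,3); take (5,6); take (7,9); take (11,13).
Selected: (2,3) (5,6) (7,9) (11,13)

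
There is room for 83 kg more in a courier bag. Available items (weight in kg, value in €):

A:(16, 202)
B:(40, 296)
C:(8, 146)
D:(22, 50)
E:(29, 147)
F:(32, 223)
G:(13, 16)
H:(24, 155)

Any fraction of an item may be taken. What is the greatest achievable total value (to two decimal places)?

776.41

Sort by value per unit weight and fill in that order.
Ratios (sorted): C 18.25, A 12.62, B 7.40, F 6.97, H 6.46, E 5.07, D 2.27, G 1.23
take C (8 @ 146); take A (16 @ 202); take B (40 @ 296); take 19/32 of F → 132.41. Capacity used 83/83.
Total value = 776.41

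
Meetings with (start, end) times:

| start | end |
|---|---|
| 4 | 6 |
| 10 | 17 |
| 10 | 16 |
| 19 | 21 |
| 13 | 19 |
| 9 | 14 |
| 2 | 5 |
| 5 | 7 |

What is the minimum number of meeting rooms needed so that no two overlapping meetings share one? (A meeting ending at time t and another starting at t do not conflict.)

4

starts: [2, 4, 5, 9, 10, 10, 13, 19]
ends:   [5, 6, 7, 14, 16, 17, 19, 21]
s2→1 s4→2 e5→1 s5→2 e6→1 e7→0 s9→1 s10→2 s10→3 s13→4  — peak 4.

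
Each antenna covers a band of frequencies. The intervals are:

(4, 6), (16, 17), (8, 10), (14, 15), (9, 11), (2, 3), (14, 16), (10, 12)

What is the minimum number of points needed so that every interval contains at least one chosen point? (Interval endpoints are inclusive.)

Sort by right endpoint; whenever an interval is uncovered, place a point at its right end.
By right end: [2,3]  [4,6]  [8,10]  [9,11]  [10,12]  [14,15]  [14,16]  [16,17]
[2,3] uncovered → point at 3; [4,6] uncovered → point at 6; [8,10] uncovered → point at 10; [14,15] uncovered → point at 15; [16,17] uncovered → point at 17.
Points: 3, 6, 10, 15, 17 (5 total).

5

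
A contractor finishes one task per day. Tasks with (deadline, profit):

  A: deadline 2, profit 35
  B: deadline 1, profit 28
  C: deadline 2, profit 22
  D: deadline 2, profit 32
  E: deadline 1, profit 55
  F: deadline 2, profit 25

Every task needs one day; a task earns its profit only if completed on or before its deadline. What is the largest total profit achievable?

90

Sort by profit descending; place each in the latest free slot ≤ its deadline.
By profit: E(d1,55), A(d2,35), D(d2,32), B(d1,28), F(d2,25), C(d2,22)
E→slot 1; A→slot 2; D skipped; B skipped; F skipped; C skipped.
Profit = 55 + 35 = 90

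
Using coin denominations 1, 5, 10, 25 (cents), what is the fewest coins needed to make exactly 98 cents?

Use the largest denomination that fits, subtract, and repeat.
98 − 3×25→23 − 2×10→3 − 3×1→0
Total coins = 3 + 2 + 3 = 8

8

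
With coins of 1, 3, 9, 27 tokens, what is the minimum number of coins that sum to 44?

44 = 1×27 + 1×9 + 2×3 + 2×1
Total coins = 1 + 1 + 2 + 2 = 6

6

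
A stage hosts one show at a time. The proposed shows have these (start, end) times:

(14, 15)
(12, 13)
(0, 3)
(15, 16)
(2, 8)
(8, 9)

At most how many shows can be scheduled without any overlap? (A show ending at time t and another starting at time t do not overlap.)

5

By end time: (0,3), (2,8), (8,9), (12,13), (14,15), (15,16).
Pick (0,3); next start ≥ 3 → (8,9); next start ≥ 9 → (12,13); next start ≥ 13 → (14,15); next start ≥ 15 → (15,16).
Selected 5 shows.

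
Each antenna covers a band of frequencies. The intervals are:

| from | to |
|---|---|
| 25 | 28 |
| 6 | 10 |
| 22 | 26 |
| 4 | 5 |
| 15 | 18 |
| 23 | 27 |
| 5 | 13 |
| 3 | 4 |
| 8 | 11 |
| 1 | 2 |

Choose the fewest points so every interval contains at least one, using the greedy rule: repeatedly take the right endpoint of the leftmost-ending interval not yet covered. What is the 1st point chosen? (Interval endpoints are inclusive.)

By right end: [1,2]  [3,4]  [4,5]  [6,10]  [8,11]  [5,13]  [15,18]  [22,26]  [23,27]  [25,28]
[1,2] uncovered → point at 2; [3,4] uncovered → point at 4; [6,10] uncovered → point at 10; [15,18] uncovered → point at 18; [22,26] uncovered → point at 26.
Points: 2, 4, 10, 18, 26 (5 total).

2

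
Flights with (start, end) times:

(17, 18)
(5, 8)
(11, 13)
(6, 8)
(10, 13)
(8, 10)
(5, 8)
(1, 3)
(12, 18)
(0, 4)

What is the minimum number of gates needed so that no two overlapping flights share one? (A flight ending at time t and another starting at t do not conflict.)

3

The answer is the maximum number of intervals overlapping at any instant.
starts: [0, 1, 5, 5, 6, 8, 10, 11, 12, 17]
ends:   [3, 4, 8, 8, 8, 10, 13, 13, 18, 18]
s0→1 s1→2 e3→1 e4→0 s5→1 s5→2 s6→3  — peak 3.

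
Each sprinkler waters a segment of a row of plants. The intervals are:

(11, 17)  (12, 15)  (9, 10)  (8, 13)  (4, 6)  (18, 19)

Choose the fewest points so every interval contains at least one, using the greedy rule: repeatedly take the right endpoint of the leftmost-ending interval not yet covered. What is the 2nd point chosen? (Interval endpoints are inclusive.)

10

Process intervals by earliest right end; each time one isn't hit yet, stab at its right endpoint.
Sorted: [4,6] [9,10] [8,13] [12,15] [11,17] [18,19]
{[4,6]} hit by 6; {[9,10],[8,13]} hit by 10; {[12,15],[11,17]} hit by 15; {[18,19]} hit by 19.
Points: 6, 10, 15, 19 (4 total).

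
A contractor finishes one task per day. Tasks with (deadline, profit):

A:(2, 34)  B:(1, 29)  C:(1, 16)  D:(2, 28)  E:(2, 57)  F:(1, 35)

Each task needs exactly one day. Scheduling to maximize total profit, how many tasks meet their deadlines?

2

Take jobs in profit order; each goes to the latest open slot no later than its deadline.
Profit order: E=57 F=35 A=34 B=29 D=28 C=16
Assign: E→slot 2, F→slot 1, A skipped, B skipped, D skipped, C skipped.
Slots: [1:F] [2:E]
2 of 6 scheduled.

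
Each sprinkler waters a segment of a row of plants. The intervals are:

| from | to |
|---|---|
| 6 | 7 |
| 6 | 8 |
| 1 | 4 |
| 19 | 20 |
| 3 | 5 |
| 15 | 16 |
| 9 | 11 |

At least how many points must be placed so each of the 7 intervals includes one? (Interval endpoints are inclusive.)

5

Process intervals by earliest right end; each time one isn't hit yet, stab at its right endpoint.
By right end: [1,4]  [3,5]  [6,7]  [6,8]  [9,11]  [15,16]  [19,20]
[1,4] uncovered → point at 4; [6,7] uncovered → point at 7; [9,11] uncovered → point at 11; [15,16] uncovered → point at 16; [19,20] uncovered → point at 20.
Points: 4, 7, 11, 16, 20 (5 total).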